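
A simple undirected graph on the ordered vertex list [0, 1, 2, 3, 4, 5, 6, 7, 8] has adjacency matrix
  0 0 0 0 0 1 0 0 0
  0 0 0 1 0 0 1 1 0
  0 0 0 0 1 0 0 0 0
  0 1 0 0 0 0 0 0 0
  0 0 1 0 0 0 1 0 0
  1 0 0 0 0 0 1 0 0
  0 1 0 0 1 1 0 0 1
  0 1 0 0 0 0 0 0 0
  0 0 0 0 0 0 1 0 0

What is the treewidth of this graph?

1

A width-1 tree decomposition is:
Bags: B1 = {1, 6}  B2 = {4, 6}  B3 = {1, 7}  B4 = {5, 6}  B5 = {2, 4}  B6 = {0, 5}  B7 = {1, 3}  B8 = {6, 8}
Tree: B1–B2, B1–B3, B2–B4, B2–B5, B4–B6, B1–B7, B4–B8
Each bag holds 2 vertices, so the decomposition has width 1, which upper-bounds the treewidth. Since G has at least one edge (e.g. 6–1), it is not an edgeless graph, so tw(G) ≥ 1. Therefore the treewidth is 1.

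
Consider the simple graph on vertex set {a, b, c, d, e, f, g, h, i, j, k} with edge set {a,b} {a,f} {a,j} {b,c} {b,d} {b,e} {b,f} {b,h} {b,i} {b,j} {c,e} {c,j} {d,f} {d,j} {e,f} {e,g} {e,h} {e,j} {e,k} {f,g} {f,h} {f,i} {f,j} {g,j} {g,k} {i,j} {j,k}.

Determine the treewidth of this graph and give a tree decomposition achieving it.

The largest bag has 4 vertices, giving width 3; this decomposition certifies tw(G) ≤ 3. Conversely, {b, c, e, j} is a clique of size 4, and the vertices of any clique must share a bag in every tree decomposition; so some bag has ≥ 4 vertices and tw(G) ≥ 3. Therefore the treewidth is 3.

Treewidth 3.
Bags: B1 = {b, e, f, j}  B2 = {b, f, i, j}  B3 = {a, b, f, j}  B4 = {b, d, f, j}  B5 = {e, f, g, j}  B6 = {e, g, j, k}  B7 = {b, c, e, j}  B8 = {b, e, f, h}
Tree: B1–B2, B2–B3, B1–B4, B1–B5, B5–B6, B1–B7, B1–B8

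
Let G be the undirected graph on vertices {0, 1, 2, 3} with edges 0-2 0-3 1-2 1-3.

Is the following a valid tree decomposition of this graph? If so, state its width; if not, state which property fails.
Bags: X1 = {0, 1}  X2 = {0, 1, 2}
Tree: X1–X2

No — vertex 3 appears in no bag.

A tree decomposition must satisfy three properties: every vertex lies in some bag; for every edge, both endpoints lie together in some bag; and for every vertex, the bags containing it form a connected subtree. Here vertex 3 appears in no bag, so the decomposition is invalid.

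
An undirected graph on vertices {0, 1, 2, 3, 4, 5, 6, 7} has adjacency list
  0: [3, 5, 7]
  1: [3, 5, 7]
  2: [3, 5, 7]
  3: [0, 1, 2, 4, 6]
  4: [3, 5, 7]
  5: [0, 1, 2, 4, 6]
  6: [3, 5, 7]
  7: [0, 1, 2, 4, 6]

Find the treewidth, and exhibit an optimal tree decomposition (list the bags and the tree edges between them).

Treewidth 3.
One such decomposition:
Bags: B1 = {1, 3, 5, 7}  B2 = {3, 5, 6, 7}  B3 = {3, 4, 5, 7}  B4 = {0, 3, 5, 7}  B5 = {2, 3, 5, 7}
Tree: B1–B2, B2–B3, B3–B4, B4–B5

The largest bag has 4 vertices, giving width 3; this decomposition certifies tw(G) ≤ 3. For the lower bound: the 4 vertex sets {1,7}, {5,6}, {3}, {4} are disjoint, each induces a connected subgraph, and every pair is joined by at least one edge of G. Contracting each set to a single vertex therefore yields K_{4} as a minor, and since treewidth is minor-monotone, tw(G) ≥ tw(K_{4}) = 3. Therefore the treewidth is 3.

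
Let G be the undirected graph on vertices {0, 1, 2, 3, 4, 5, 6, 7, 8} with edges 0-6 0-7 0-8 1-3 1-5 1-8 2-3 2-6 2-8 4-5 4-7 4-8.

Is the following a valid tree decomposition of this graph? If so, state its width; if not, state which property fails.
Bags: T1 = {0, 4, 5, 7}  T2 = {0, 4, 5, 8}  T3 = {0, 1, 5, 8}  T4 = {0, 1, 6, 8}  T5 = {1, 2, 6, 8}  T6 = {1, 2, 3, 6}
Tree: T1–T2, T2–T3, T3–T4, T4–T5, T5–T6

Yes; width 3.

Vertex coverage: the bags together contain {0, 1, 2, 3, 4, 5, 6, 7, 8}, the full vertex set. Edge coverage: each edge of G has both endpoints in at least one bag. Running intersection: for every vertex, the bags containing it form a connected subtree. All three properties hold, so this is a valid tree decomposition of width max|bag| − 1 = 3, and hence tw(G) ≤ 3.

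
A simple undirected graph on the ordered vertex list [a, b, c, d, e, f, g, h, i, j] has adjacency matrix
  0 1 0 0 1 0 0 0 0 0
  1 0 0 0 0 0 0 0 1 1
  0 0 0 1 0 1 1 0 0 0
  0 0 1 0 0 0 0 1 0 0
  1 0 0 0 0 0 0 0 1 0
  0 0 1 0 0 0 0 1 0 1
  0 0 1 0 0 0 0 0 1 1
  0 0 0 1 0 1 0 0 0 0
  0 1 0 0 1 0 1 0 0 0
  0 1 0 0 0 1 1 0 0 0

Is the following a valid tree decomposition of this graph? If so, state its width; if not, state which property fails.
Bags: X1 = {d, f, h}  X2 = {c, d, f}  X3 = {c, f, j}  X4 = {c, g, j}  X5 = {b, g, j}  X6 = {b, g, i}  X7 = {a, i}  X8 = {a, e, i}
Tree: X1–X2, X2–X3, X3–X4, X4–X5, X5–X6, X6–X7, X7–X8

No — edge (b,a) lies in no bag.

A tree decomposition must satisfy three properties: every vertex lies in some bag; for every edge, both endpoints lie together in some bag; and for every vertex, the bags containing it form a connected subtree. Here edge (b,a) lies in no bag, so the decomposition is invalid.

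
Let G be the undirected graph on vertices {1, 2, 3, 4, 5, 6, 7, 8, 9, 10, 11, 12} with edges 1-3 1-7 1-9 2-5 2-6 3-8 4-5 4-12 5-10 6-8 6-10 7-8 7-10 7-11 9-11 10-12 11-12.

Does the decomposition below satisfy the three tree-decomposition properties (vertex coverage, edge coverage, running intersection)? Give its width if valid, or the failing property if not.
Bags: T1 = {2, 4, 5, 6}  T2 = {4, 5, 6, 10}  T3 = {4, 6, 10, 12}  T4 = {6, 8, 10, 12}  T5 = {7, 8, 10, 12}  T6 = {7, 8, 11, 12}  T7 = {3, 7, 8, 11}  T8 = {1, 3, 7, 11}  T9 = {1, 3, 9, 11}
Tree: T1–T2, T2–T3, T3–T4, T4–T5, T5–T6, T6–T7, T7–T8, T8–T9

Yes; width 3.

Checking the three conditions: (i) the bags cover all of {1, 2, 3, 4, 5, 6, 7, 8, 9, 10, 11, 12}; (ii) for each edge, some bag contains both endpoints; (iii) the bags containing any fixed vertex form a subtree. All hold, so the decomposition is valid with width 4 − 1 = 3.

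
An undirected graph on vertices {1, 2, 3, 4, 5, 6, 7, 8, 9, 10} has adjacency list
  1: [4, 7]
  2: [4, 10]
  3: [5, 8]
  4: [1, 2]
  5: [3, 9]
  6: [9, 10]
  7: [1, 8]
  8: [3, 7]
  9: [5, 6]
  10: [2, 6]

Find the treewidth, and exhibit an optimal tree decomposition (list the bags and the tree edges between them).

Treewidth 2.
Bags: B1 = {5, 6, 9}  B2 = {5, 6, 10}  B3 = {2, 5, 10}  B4 = {2, 4, 5}  B5 = {1, 4, 5}  B6 = {1, 5, 7}  B7 = {5, 7, 8}  B8 = {3, 5, 8}
Tree: B1–B2, B2–B3, B3–B4, B4–B5, B5–B6, B6–B7, B7–B8

Each bag holds 3 vertices, so the decomposition has width 2, which upper-bounds the treewidth. Since 5–9–6–10–2–4–1–7–8–3–5 is a cycle in G, G is not acyclic. Forests are exactly the graphs of treewidth ≤ 1, so tw(G) ≥ 2. Hence tw(G) = 2 exactly.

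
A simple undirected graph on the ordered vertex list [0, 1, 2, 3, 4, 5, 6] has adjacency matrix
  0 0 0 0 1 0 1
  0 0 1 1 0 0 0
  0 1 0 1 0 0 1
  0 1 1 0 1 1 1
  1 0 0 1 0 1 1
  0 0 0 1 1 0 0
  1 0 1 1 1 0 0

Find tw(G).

2

A width-2 tree decomposition is:
Bags: B1 = {0, 4, 6}  B2 = {3, 4, 6}  B3 = {2, 3, 6}  B4 = {1, 2, 3}  B5 = {3, 4, 5}
Tree: B1–B2, B2–B3, B3–B4, B2–B5
The largest bag has 3 vertices, giving width 2; this decomposition certifies tw(G) ≤ 2. On the other hand G contains the 3-clique {0, 4, 6}. A clique must lie in a single bag of any decomposition, so no decomposition can have width below 2. Combining the bounds, tw(G) = 2.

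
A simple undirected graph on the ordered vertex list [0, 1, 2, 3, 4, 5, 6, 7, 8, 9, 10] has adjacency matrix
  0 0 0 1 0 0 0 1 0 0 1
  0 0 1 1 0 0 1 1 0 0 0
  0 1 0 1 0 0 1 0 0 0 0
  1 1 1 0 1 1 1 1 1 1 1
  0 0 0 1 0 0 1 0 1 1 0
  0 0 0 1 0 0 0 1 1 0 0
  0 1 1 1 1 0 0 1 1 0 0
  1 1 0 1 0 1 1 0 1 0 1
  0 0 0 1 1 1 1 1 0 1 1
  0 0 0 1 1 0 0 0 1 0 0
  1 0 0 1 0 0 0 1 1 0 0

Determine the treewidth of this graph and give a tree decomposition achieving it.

Treewidth 3.
One such decomposition:
Bags: B1 = {3, 7, 8, 10}  B2 = {0, 3, 7, 10}  B3 = {3, 6, 7, 8}  B4 = {3, 4, 6, 8}  B5 = {3, 5, 7, 8}  B6 = {3, 4, 8, 9}  B7 = {1, 3, 6, 7}  B8 = {1, 2, 3, 6}
Tree: B1–B2, B1–B3, B3–B4, B1–B5, B4–B6, B3–B7, B7–B8

The largest bag has 4 vertices, giving width 3; this decomposition certifies tw(G) ≤ 3. Conversely, {3, 4, 8, 9} is a clique of size 4, and the vertices of any clique must share a bag in every tree decomposition; so some bag has ≥ 4 vertices and tw(G) ≥ 3. The upper and lower bounds meet at 3, so that is the treewidth.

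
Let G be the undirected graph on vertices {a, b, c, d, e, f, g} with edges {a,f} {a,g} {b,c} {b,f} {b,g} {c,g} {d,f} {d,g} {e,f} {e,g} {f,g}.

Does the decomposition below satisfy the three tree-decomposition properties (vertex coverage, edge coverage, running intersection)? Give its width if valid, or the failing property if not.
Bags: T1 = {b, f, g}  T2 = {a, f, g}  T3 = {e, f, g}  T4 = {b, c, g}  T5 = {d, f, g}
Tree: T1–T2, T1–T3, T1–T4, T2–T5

Checking the three conditions: (i) the bags cover all of {a, b, c, d, e, f, g}; (ii) for each edge, some bag contains both endpoints; (iii) the bags containing any fixed vertex form a subtree. All hold, so the decomposition is valid with width 3 − 1 = 2.

Yes; width 2.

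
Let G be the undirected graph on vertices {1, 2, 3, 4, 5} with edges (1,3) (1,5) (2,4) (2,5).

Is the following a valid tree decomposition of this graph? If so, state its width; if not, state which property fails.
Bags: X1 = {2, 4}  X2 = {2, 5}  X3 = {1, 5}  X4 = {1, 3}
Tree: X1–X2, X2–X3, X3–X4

Yes; width 1.

Every vertex of G appears in some bag (union = {1, 2, 3, 4, 5}); every edge is covered by a bag; and for each vertex v the set of bags containing v is connected in the bag tree. The decomposition is therefore valid. The largest bag has 2 vertices, so the width is 1.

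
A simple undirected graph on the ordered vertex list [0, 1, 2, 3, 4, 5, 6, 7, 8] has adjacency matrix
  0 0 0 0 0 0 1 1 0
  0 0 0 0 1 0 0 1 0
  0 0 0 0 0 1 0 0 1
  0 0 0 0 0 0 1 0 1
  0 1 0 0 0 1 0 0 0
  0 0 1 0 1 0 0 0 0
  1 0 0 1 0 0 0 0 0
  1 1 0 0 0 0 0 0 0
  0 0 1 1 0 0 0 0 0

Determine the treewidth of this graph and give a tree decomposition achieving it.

Treewidth 2.
One optimal decomposition is:
Bags: B1 = {0, 6, 7}  B2 = {3, 6, 7}  B3 = {3, 7, 8}  B4 = {2, 7, 8}  B5 = {2, 5, 7}  B6 = {4, 5, 7}  B7 = {1, 4, 7}
Tree: B1–B2, B2–B3, B3–B4, B4–B5, B5–B6, B6–B7

The largest bag has 3 vertices, giving width 2; this decomposition certifies tw(G) ≤ 2. Since 7–0–6–3–8–2–5–4–1–7 is a cycle in G, G is not acyclic. Forests are exactly the graphs of treewidth ≤ 1, so tw(G) ≥ 2. Therefore the treewidth is 2.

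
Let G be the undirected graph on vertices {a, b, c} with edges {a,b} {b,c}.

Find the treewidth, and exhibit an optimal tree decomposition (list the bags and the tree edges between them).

Treewidth 1.
Bags: B1 = {b, c}  B2 = {a, b}
Tree: B1–B2

Each bag holds 2 vertices, so the decomposition has width 1, which upper-bounds the treewidth. Since G has at least one edge (e.g. c–b), it is not an edgeless graph, so tw(G) ≥ 1. Therefore the treewidth is 1.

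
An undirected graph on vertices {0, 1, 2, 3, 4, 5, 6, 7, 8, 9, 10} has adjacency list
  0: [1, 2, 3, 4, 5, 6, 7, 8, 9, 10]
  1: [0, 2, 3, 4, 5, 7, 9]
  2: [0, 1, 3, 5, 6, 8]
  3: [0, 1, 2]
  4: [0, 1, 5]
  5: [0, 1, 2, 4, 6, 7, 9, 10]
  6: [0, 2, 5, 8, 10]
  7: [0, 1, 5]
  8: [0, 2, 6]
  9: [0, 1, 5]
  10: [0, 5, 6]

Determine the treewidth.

A width-3 tree decomposition is:
Bags: B1 = {0, 2, 5, 6}  B2 = {0, 1, 2, 5}  B3 = {0, 5, 6, 10}  B4 = {0, 1, 2, 3}  B5 = {0, 2, 6, 8}  B6 = {0, 1, 5, 7}  B7 = {0, 1, 4, 5}  B8 = {0, 1, 5, 9}
Tree: B1–B2, B1–B3, B2–B4, B1–B5, B2–B6, B6–B7, B6–B8
The largest bag has 4 vertices, giving width 3; this decomposition certifies tw(G) ≤ 3. For the lower bound, the 4 vertices {0, 2, 6, 8} are pairwise adjacent, and any tree decomposition puts a clique entirely inside one bag — forcing width ≥ 3. The upper and lower bounds meet at 3, so that is the treewidth.

3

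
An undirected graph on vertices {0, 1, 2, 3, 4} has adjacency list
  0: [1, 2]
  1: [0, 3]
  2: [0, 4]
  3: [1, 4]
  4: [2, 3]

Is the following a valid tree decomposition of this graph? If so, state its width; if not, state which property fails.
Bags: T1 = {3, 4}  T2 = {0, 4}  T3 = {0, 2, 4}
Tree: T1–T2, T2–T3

No — vertex 1 appears in no bag.

A tree decomposition must satisfy three properties: every vertex lies in some bag; for every edge, both endpoints lie together in some bag; and for every vertex, the bags containing it form a connected subtree. Here vertex 1 appears in no bag, so the decomposition is invalid.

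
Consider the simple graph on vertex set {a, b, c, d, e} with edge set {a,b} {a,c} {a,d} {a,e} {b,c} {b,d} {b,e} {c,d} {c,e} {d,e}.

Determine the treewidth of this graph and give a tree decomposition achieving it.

Treewidth 4.
One optimal decomposition is:
Bags: B1 = {a, b, c, d, e}
Tree: (single bag)

A single bag containing all 5 vertices is trivially a valid decomposition of width 4. Conversely, {a, b, c, d, e} is a clique of size 5, and the vertices of any clique must share a bag in every tree decomposition; so some bag has ≥ 5 vertices and tw(G) ≥ 4. Combining the bounds, tw(G) = 4.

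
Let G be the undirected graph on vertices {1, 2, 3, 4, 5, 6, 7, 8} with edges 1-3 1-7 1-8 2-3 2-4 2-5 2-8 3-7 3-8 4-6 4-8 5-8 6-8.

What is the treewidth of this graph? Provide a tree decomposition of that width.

Treewidth 2.
One such decomposition:
Bags: B1 = {2, 4, 8}  B2 = {2, 3, 8}  B3 = {1, 3, 8}  B4 = {1, 3, 7}  B5 = {4, 6, 8}  B6 = {2, 5, 8}
Tree: B1–B2, B2–B3, B3–B4, B1–B5, B1–B6

Each bag holds 3 vertices, so the decomposition has width 2, which upper-bounds the treewidth. On the other hand G contains the 3-clique {1, 3, 8}. A clique must lie in a single bag of any decomposition, so no decomposition can have width below 2. The upper and lower bounds meet at 2, so that is the treewidth.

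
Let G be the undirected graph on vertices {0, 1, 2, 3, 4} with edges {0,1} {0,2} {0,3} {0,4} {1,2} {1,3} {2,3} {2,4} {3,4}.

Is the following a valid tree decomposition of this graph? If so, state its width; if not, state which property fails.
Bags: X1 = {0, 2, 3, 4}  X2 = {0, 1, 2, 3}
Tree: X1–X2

Vertex coverage: the bags together contain {0, 1, 2, 3, 4}, the full vertex set. Edge coverage: each edge of G has both endpoints in at least one bag. Running intersection: for every vertex, the bags containing it form a connected subtree. All three properties hold, so this is a valid tree decomposition of width max|bag| − 1 = 3, and hence tw(G) ≤ 3.

Yes; width 3.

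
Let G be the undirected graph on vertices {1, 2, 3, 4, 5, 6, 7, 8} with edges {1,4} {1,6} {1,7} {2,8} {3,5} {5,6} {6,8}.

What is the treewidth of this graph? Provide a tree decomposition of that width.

Every bag has size at most 2, so the width is 2 − 1 = 1 and tw(G) ≤ 1. G has an edge, so its treewidth is at least 1. Hence tw(G) = 1 exactly.

Treewidth 1.
Bags: B1 = {6, 8}  B2 = {2, 8}  B3 = {5, 6}  B4 = {1, 6}  B5 = {1, 7}  B6 = {1, 4}  B7 = {3, 5}
Tree: B1–B2, B1–B3, B3–B4, B4–B5, B4–B6, B3–B7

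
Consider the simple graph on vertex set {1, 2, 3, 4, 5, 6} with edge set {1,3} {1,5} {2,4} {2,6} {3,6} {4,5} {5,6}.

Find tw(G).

A width-2 tree decomposition is:
Bags: B1 = {2, 4, 6}  B2 = {4, 5, 6}  B3 = {3, 5, 6}  B4 = {1, 3, 5}
Tree: B1–B2, B2–B3, B3–B4
Every bag has size at most 3, so the width is 3 − 1 = 2 and tw(G) ≤ 2. Since 2–4–5–6–2 is a cycle in G, G is not acyclic. Forests are exactly the graphs of treewidth ≤ 1, so tw(G) ≥ 2. Hence tw(G) = 2 exactly.

2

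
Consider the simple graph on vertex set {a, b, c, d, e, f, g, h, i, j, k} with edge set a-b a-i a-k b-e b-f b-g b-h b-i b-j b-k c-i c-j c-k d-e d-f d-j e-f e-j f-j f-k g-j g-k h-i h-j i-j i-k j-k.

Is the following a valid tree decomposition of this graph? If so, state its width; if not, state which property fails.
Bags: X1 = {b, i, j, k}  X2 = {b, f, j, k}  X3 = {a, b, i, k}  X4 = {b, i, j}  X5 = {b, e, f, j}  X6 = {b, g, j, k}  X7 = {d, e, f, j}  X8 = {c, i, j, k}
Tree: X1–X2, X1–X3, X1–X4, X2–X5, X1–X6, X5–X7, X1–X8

A tree decomposition must satisfy three properties: every vertex lies in some bag; for every edge, both endpoints lie together in some bag; and for every vertex, the bags containing it form a connected subtree. Here vertex h appears in no bag, so the decomposition is invalid.

No — vertex h appears in no bag.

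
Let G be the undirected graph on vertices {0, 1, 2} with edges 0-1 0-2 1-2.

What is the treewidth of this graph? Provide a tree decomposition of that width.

With just one bag of size 3, the width is 3 − 1 = 2, so tw(G) ≤ 2. On the other hand G contains the 3-clique {0, 1, 2}. A clique must lie in a single bag of any decomposition, so no decomposition can have width below 2. The upper and lower bounds meet at 2, so that is the treewidth.

Treewidth 2.
One optimal decomposition is:
Bags: B1 = {0, 1, 2}
Tree: (single bag)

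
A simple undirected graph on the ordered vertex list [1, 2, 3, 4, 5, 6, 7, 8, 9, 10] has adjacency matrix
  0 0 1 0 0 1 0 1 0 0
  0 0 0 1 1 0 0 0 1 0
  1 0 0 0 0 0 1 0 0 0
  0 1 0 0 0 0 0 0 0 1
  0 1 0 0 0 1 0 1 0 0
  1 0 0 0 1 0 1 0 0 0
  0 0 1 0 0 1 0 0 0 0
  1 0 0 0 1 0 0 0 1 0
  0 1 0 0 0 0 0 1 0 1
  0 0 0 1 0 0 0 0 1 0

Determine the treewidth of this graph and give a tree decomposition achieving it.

Each bag holds 3 vertices, so the decomposition has width 2, which upper-bounds the treewidth. Since 3–7–6–1–3 is a cycle in G, G is not acyclic. Forests are exactly the graphs of treewidth ≤ 1, so tw(G) ≥ 2. Combining the bounds, tw(G) = 2.

Treewidth 2.
Bags: B1 = {1, 3, 7}  B2 = {1, 6, 7}  B3 = {1, 6, 8}  B4 = {5, 6, 8}  B5 = {5, 8, 9}  B6 = {2, 5, 9}  B7 = {2, 9, 10}  B8 = {2, 4, 10}
Tree: B1–B2, B2–B3, B3–B4, B4–B5, B5–B6, B6–B7, B7–B8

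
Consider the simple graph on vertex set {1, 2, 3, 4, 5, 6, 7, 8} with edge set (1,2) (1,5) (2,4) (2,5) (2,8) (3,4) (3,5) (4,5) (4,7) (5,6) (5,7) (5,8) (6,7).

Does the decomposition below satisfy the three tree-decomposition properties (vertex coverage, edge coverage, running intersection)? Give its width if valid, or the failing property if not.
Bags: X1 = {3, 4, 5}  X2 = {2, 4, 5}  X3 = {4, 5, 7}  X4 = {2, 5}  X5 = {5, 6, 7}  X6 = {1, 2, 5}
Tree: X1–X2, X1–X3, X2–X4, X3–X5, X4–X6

No — vertex 8 appears in no bag.

A tree decomposition must satisfy three properties: every vertex lies in some bag; for every edge, both endpoints lie together in some bag; and for every vertex, the bags containing it form a connected subtree. Here vertex 8 appears in no bag, so the decomposition is invalid.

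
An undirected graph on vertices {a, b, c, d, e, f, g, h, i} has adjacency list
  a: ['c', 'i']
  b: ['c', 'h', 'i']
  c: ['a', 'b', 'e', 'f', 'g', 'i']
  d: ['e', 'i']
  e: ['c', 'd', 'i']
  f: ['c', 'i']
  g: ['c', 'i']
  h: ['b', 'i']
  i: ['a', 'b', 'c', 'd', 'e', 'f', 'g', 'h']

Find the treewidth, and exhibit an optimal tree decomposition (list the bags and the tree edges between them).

Every bag has size at most 3, so the width is 3 − 1 = 2 and tw(G) ≤ 2. On the other hand G contains the 3-clique {d, e, i}. A clique must lie in a single bag of any decomposition, so no decomposition can have width below 2. The upper and lower bounds meet at 2, so that is the treewidth.

Treewidth 2.
One optimal decomposition is:
Bags: B1 = {b, c, i}  B2 = {c, e, i}  B3 = {b, h, i}  B4 = {c, g, i}  B5 = {c, f, i}  B6 = {d, e, i}  B7 = {a, c, i}
Tree: B1–B2, B1–B3, B1–B4, B1–B5, B2–B6, B2–B7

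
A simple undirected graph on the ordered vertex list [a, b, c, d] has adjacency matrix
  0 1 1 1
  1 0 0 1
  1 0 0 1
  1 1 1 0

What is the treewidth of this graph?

2

A width-2 tree decomposition is:
Bags: B1 = {a, b, d}  B2 = {a, c, d}
Tree: B1–B2
Every bag has size at most 3, so the width is 3 − 1 = 2 and tw(G) ≤ 2. For the lower bound, the 3 vertices {a, c, d} are pairwise adjacent, and any tree decomposition puts a clique entirely inside one bag — forcing width ≥ 2. Combining the bounds, tw(G) = 2.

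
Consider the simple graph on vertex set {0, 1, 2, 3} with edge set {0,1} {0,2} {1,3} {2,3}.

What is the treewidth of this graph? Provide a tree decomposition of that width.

Every bag has size at most 3, so the width is 3 − 1 = 2 and tw(G) ≤ 2. Since 3–2–0–1–3 is a cycle in G, G is not acyclic. Forests are exactly the graphs of treewidth ≤ 1, so tw(G) ≥ 2. The upper and lower bounds meet at 2, so that is the treewidth.

Treewidth 2.
Bags: B1 = {0, 2, 3}  B2 = {0, 1, 3}
Tree: B1–B2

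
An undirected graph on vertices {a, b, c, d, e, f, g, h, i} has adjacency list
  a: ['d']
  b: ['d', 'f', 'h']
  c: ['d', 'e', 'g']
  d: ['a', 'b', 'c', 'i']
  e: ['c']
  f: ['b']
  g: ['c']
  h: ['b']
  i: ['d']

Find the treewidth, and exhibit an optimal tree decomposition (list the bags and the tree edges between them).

Each bag holds 2 vertices, so the decomposition has width 1, which upper-bounds the treewidth. G has an edge, so its treewidth is at least 1. Combining the bounds, tw(G) = 1.

Treewidth 1.
One optimal decomposition is:
Bags: B1 = {c, d}  B2 = {b, d}  B3 = {b, f}  B4 = {a, d}  B5 = {b, h}  B6 = {d, i}  B7 = {c, g}  B8 = {c, e}
Tree: B1–B2, B2–B3, B2–B4, B3–B5, B2–B6, B1–B7, B7–B8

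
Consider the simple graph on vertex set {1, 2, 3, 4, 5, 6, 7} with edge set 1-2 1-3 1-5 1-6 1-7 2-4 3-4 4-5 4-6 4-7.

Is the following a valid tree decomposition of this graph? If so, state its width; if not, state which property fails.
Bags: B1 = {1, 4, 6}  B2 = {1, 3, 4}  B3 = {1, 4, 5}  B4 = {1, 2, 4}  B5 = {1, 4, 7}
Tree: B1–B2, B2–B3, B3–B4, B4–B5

Checking the three conditions: (i) the bags cover all of {1, 2, 3, 4, 5, 6, 7}; (ii) for each edge, some bag contains both endpoints; (iii) the bags containing any fixed vertex form a subtree. All hold, so the decomposition is valid with width 3 − 1 = 2.

Yes; width 2.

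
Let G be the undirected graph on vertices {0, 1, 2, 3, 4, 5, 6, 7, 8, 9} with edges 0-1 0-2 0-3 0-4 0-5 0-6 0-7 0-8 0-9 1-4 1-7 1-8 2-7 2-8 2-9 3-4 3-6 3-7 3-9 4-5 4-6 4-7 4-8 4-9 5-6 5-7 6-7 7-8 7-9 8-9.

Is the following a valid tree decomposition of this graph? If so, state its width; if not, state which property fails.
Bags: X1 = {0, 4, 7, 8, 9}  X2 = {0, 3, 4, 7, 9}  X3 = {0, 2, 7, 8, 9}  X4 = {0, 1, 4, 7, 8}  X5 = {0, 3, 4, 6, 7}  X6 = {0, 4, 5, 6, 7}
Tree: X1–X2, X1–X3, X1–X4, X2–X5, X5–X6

Yes; width 4.

Checking the three conditions: (i) the bags cover all of {0, 1, 2, 3, 4, 5, 6, 7, 8, 9}; (ii) for each edge, some bag contains both endpoints; (iii) the bags containing any fixed vertex form a subtree. All hold, so the decomposition is valid with width 5 − 1 = 4.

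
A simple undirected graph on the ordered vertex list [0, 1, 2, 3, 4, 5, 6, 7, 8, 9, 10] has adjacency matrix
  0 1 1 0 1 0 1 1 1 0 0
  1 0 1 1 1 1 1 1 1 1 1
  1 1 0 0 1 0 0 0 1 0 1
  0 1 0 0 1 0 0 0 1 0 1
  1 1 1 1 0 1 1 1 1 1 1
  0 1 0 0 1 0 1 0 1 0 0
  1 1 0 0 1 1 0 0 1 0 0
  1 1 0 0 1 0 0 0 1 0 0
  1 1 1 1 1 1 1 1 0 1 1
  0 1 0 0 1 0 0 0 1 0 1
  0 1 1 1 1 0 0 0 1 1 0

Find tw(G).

4

A width-4 tree decomposition is:
Bags: B1 = {0, 1, 2, 4, 8}  B2 = {0, 1, 4, 6, 8}  B3 = {1, 2, 4, 8, 10}  B4 = {0, 1, 4, 7, 8}  B5 = {1, 4, 8, 9, 10}  B6 = {1, 4, 5, 6, 8}  B7 = {1, 3, 4, 8, 10}
Tree: B1–B2, B1–B3, B2–B4, B3–B5, B2–B6, B3–B7
Each bag holds 5 vertices, so the decomposition has width 4, which upper-bounds the treewidth. On the other hand G contains the 5-clique {0, 1, 2, 4, 8}. A clique must lie in a single bag of any decomposition, so no decomposition can have width below 4. Hence tw(G) = 4 exactly.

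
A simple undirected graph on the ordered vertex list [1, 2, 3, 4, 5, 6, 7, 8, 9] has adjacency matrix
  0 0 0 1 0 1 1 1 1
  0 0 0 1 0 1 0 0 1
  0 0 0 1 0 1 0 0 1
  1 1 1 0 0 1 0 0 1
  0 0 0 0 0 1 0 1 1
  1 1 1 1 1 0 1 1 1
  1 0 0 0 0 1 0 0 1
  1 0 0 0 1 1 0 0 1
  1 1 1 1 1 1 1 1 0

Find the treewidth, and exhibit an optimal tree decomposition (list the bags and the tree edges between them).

Treewidth 3.
One such decomposition:
Bags: B1 = {1, 6, 8, 9}  B2 = {1, 4, 6, 9}  B3 = {3, 4, 6, 9}  B4 = {1, 6, 7, 9}  B5 = {2, 4, 6, 9}  B6 = {5, 6, 8, 9}
Tree: B1–B2, B2–B3, B2–B4, B3–B5, B1–B6

The largest bag has 4 vertices, giving width 3; this decomposition certifies tw(G) ≤ 3. Conversely, {1, 6, 8, 9} is a clique of size 4, and the vertices of any clique must share a bag in every tree decomposition; so some bag has ≥ 4 vertices and tw(G) ≥ 3. Combining the bounds, tw(G) = 3.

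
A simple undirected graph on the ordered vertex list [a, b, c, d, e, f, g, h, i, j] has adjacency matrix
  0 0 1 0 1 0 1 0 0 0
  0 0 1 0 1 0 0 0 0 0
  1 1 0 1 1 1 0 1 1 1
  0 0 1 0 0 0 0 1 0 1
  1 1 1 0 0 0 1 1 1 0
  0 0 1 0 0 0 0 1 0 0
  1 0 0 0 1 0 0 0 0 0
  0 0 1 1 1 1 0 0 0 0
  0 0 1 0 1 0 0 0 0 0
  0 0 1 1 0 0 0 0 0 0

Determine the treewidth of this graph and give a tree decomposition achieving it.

Each bag holds 3 vertices, so the decomposition has width 2, which upper-bounds the treewidth. Conversely, {a, e, g} is a clique of size 3, and the vertices of any clique must share a bag in every tree decomposition; so some bag has ≥ 3 vertices and tw(G) ≥ 2. Hence tw(G) = 2 exactly.

Treewidth 2.
Bags: B1 = {c, e, i}  B2 = {c, e, h}  B3 = {c, f, h}  B4 = {c, d, h}  B5 = {c, d, j}  B6 = {b, c, e}  B7 = {a, c, e}  B8 = {a, e, g}
Tree: B1–B2, B2–B3, B2–B4, B4–B5, B2–B6, B1–B7, B7–B8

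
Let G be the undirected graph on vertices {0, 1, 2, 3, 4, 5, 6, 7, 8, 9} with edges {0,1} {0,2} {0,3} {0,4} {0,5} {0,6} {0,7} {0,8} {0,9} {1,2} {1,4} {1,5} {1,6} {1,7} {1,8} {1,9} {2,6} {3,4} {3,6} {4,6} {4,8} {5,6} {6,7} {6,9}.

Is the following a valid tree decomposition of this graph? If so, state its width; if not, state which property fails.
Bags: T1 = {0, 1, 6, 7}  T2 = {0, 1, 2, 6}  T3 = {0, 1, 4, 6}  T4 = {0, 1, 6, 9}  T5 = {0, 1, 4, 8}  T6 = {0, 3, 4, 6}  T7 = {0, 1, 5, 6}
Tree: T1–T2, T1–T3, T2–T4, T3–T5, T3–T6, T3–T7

Checking the three conditions: (i) the bags cover all of {0, 1, 2, 3, 4, 5, 6, 7, 8, 9}; (ii) for each edge, some bag contains both endpoints; (iii) the bags containing any fixed vertex form a subtree. All hold, so the decomposition is valid with width 4 − 1 = 3.

Yes; width 3.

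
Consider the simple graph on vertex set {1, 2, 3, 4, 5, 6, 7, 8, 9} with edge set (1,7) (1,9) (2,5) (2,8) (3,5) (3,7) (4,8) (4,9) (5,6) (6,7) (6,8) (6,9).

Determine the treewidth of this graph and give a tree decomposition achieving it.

Every bag has size at most 4, so the width is 4 − 1 = 3 and tw(G) ≤ 3. For the lower bound: the 4 vertex sets {2,3,5}, {8}, {6}, {1,4,7,9} are disjoint, each induces a connected subgraph, and every pair is joined by at least one edge of G. Contracting each set to a single vertex therefore yields K_{4} as a minor, and since treewidth is minor-monotone, tw(G) ≥ tw(K_{4}) = 3. Hence tw(G) = 3 exactly.

Treewidth 3.
One optimal decomposition is:
Bags: B1 = {2, 3, 5, 8}  B2 = {3, 5, 6, 8}  B3 = {3, 6, 7, 8}  B4 = {4, 6, 7, 8}  B5 = {4, 6, 7, 9}  B6 = {1, 4, 7, 9}
Tree: B1–B2, B2–B3, B3–B4, B4–B5, B5–B6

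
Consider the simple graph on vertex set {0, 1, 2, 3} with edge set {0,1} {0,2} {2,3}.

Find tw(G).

1

A width-1 tree decomposition is:
Bags: B1 = {0, 1}  B2 = {0, 2}  B3 = {2, 3}
Tree: B1–B2, B2–B3
The largest bag has 2 vertices, giving width 1; this decomposition certifies tw(G) ≤ 1. G has an edge, so its treewidth is at least 1. Hence tw(G) = 1 exactly.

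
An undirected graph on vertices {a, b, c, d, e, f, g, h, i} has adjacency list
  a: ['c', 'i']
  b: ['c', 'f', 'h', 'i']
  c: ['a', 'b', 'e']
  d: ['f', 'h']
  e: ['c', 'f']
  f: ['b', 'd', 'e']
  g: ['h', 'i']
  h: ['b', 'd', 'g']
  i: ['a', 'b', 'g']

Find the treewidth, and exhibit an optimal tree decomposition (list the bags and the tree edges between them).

Each bag holds 4 vertices, so the decomposition has width 3, which upper-bounds the treewidth. For the lower bound: the 4 vertex sets {d,g,h}, {i}, {b}, {a,c,e,f} are disjoint, each induces a connected subgraph, and every pair is joined by at least one edge of G. Contracting each set to a single vertex therefore yields K_{4} as a minor, and since treewidth is minor-monotone, tw(G) ≥ tw(K_{4}) = 3. Combining the bounds, tw(G) = 3.

Treewidth 3.
One such decomposition:
Bags: B1 = {d, g, h, i}  B2 = {b, d, h, i}  B3 = {b, d, f, i}  B4 = {a, b, f, i}  B5 = {a, b, c, f}  B6 = {a, c, e, f}
Tree: B1–B2, B2–B3, B3–B4, B4–B5, B5–B6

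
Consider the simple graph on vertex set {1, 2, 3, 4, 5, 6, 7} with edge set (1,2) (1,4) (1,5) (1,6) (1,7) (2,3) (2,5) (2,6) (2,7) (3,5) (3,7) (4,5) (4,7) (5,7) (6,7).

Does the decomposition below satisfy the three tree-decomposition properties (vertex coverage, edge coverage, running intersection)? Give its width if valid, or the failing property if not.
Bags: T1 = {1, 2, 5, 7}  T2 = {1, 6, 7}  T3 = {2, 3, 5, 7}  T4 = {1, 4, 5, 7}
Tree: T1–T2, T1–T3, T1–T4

A tree decomposition must satisfy three properties: every vertex lies in some bag; for every edge, both endpoints lie together in some bag; and for every vertex, the bags containing it form a connected subtree. Here edge (2,6) lies in no bag, so the decomposition is invalid.

No — edge (2,6) lies in no bag.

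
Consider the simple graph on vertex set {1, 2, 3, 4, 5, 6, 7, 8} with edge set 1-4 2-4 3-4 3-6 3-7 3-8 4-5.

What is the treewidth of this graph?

1

A width-1 tree decomposition is:
Bags: B1 = {3, 4}  B2 = {4, 5}  B3 = {3, 8}  B4 = {3, 6}  B5 = {1, 4}  B6 = {2, 4}  B7 = {3, 7}
Tree: B1–B2, B1–B3, B1–B4, B2–B5, B2–B6, B1–B7
Every bag has size at most 2, so the width is 2 − 1 = 1 and tw(G) ≤ 1. Since G has at least one edge (e.g. 4–3), it is not an edgeless graph, so tw(G) ≥ 1. Hence tw(G) = 1 exactly.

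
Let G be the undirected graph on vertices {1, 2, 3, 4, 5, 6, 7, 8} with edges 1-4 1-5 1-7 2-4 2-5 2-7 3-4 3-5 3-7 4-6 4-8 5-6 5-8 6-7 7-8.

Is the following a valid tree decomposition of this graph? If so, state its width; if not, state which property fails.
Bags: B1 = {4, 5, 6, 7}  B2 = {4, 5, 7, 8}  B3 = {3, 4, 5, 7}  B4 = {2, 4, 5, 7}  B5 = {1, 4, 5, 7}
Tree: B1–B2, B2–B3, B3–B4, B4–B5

Vertex coverage: the bags together contain {1, 2, 3, 4, 5, 6, 7, 8}, the full vertex set. Edge coverage: each edge of G has both endpoints in at least one bag. Running intersection: for every vertex, the bags containing it form a connected subtree. All three properties hold, so this is a valid tree decomposition of width max|bag| − 1 = 3, and hence tw(G) ≤ 3.

Yes; width 3.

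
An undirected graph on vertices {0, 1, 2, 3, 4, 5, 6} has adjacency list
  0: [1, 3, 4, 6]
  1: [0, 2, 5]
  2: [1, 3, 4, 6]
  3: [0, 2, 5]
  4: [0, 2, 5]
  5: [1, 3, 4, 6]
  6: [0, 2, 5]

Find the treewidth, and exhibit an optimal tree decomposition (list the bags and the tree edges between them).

Every bag has size at most 4, so the width is 4 − 1 = 3 and tw(G) ≤ 3. For the lower bound: the 4 vertex sets {1,2}, {0,3}, {5}, {4} are disjoint, each induces a connected subgraph, and every pair is joined by at least one edge of G. Contracting each set to a single vertex therefore yields K_{4} as a minor, and since treewidth is minor-monotone, tw(G) ≥ tw(K_{4}) = 3. Hence tw(G) = 3 exactly.

Treewidth 3.
One such decomposition:
Bags: B1 = {0, 1, 2, 5}  B2 = {0, 2, 3, 5}  B3 = {0, 2, 4, 5}  B4 = {0, 2, 5, 6}
Tree: B1–B2, B2–B3, B3–B4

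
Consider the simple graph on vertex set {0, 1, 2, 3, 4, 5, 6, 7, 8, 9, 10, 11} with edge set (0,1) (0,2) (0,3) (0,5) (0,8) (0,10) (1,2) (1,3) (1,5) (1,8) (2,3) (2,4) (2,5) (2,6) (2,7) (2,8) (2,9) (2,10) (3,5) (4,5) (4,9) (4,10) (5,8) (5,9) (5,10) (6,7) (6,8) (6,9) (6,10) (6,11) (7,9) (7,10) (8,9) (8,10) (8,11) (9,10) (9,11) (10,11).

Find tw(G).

4

A width-4 tree decomposition is:
Bags: B1 = {2, 6, 7, 9, 10}  B2 = {2, 6, 8, 9, 10}  B3 = {2, 5, 8, 9, 10}  B4 = {2, 4, 5, 9, 10}  B5 = {0, 2, 5, 8, 10}  B6 = {0, 1, 2, 5, 8}  B7 = {0, 1, 2, 3, 5}  B8 = {6, 8, 9, 10, 11}
Tree: B1–B2, B2–B3, B3–B4, B3–B5, B5–B6, B6–B7, B2–B8
Every bag has size at most 5, so the width is 5 − 1 = 4 and tw(G) ≤ 4. Conversely, {0, 1, 2, 5, 8} is a clique of size 5, and the vertices of any clique must share a bag in every tree decomposition; so some bag has ≥ 5 vertices and tw(G) ≥ 4. Therefore the treewidth is 4.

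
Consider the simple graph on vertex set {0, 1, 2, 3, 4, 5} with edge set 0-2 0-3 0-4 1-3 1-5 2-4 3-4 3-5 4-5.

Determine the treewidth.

A width-2 tree decomposition is:
Bags: B1 = {0, 3, 4}  B2 = {3, 4, 5}  B3 = {1, 3, 5}  B4 = {0, 2, 4}
Tree: B1–B2, B2–B3, B1–B4
The largest bag has 3 vertices, giving width 2; this decomposition certifies tw(G) ≤ 2. On the other hand G contains the 3-clique {0, 2, 4}. A clique must lie in a single bag of any decomposition, so no decomposition can have width below 2. Therefore the treewidth is 2.

2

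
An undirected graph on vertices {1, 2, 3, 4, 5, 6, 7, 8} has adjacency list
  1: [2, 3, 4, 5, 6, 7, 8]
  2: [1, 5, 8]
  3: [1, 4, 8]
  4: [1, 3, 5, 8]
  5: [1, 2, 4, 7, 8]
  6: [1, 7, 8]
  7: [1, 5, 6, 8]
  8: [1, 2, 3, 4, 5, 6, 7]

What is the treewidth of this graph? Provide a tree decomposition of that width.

Each bag holds 4 vertices, so the decomposition has width 3, which upper-bounds the treewidth. For the lower bound, the 4 vertices {1, 3, 4, 8} are pairwise adjacent, and any tree decomposition puts a clique entirely inside one bag — forcing width ≥ 3. Hence tw(G) = 3 exactly.

Treewidth 3.
One such decomposition:
Bags: B1 = {1, 4, 5, 8}  B2 = {1, 2, 5, 8}  B3 = {1, 5, 7, 8}  B4 = {1, 3, 4, 8}  B5 = {1, 6, 7, 8}
Tree: B1–B2, B2–B3, B1–B4, B3–B5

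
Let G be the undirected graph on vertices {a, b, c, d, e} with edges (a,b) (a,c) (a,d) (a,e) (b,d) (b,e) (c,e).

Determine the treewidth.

2

A width-2 tree decomposition is:
Bags: B1 = {a, c, e}  B2 = {a, b, e}  B3 = {a, b, d}
Tree: B1–B2, B2–B3
Each bag holds 3 vertices, so the decomposition has width 2, which upper-bounds the treewidth. For the lower bound, the 3 vertices {a, b, d} are pairwise adjacent, and any tree decomposition puts a clique entirely inside one bag — forcing width ≥ 2. Hence tw(G) = 2 exactly.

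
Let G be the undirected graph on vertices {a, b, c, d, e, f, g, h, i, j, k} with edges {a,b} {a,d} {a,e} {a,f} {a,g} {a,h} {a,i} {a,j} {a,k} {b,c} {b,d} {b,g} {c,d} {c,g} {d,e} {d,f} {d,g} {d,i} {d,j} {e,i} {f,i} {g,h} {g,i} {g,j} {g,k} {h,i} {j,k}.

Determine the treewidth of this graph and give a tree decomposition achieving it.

The largest bag has 4 vertices, giving width 3; this decomposition certifies tw(G) ≤ 3. On the other hand G contains the 4-clique {b, c, d, g}. A clique must lie in a single bag of any decomposition, so no decomposition can have width below 3. Hence tw(G) = 3 exactly.

Treewidth 3.
One such decomposition:
Bags: B1 = {b, c, d, g}  B2 = {a, b, d, g}  B3 = {a, d, g, j}  B4 = {a, d, g, i}  B5 = {a, d, e, i}  B6 = {a, d, f, i}  B7 = {a, g, h, i}  B8 = {a, g, j, k}
Tree: B1–B2, B2–B3, B2–B4, B4–B5, B5–B6, B4–B7, B3–B8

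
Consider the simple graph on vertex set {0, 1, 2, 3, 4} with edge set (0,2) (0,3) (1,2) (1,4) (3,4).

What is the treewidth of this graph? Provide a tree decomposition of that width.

Treewidth 2.
One optimal decomposition is:
Bags: B1 = {0, 1, 2}  B2 = {0, 1, 4}  B3 = {0, 3, 4}
Tree: B1–B2, B2–B3

Every bag has size at most 3, so the width is 3 − 1 = 2 and tw(G) ≤ 2. The edges 0–2–1–4–3–0 form a cycle, so G is not a tree and its treewidth is at least 2. Hence tw(G) = 2 exactly.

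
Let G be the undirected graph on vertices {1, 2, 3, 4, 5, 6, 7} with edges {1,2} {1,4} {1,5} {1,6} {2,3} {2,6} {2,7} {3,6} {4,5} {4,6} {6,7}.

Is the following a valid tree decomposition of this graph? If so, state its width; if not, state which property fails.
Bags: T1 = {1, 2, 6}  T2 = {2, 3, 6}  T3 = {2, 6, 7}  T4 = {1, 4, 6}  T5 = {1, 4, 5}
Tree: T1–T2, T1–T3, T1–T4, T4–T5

Yes; width 2.

Vertex coverage: the bags together contain {1, 2, 3, 4, 5, 6, 7}, the full vertex set. Edge coverage: each edge of G has both endpoints in at least one bag. Running intersection: for every vertex, the bags containing it form a connected subtree. All three properties hold, so this is a valid tree decomposition of width max|bag| − 1 = 2, and hence tw(G) ≤ 2.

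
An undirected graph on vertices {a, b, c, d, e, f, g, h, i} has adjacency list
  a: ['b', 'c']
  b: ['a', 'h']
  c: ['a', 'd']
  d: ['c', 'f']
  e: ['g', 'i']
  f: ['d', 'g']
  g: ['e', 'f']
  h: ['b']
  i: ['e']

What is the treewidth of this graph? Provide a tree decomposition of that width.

Treewidth 1.
One optimal decomposition is:
Bags: B1 = {e, i}  B2 = {e, g}  B3 = {f, g}  B4 = {d, f}  B5 = {c, d}  B6 = {a, c}  B7 = {a, b}  B8 = {b, h}
Tree: B1–B2, B2–B3, B3–B4, B4–B5, B5–B6, B6–B7, B7–B8

Every bag has size at most 2, so the width is 2 − 1 = 1 and tw(G) ≤ 1. G has an edge, so its treewidth is at least 1. Hence tw(G) = 1 exactly.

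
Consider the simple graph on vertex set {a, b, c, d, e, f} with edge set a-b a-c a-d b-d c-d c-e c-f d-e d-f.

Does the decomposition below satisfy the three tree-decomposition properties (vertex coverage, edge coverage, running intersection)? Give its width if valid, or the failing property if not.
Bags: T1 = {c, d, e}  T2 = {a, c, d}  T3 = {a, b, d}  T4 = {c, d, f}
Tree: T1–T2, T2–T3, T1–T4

Checking the three conditions: (i) the bags cover all of {a, b, c, d, e, f}; (ii) for each edge, some bag contains both endpoints; (iii) the bags containing any fixed vertex form a subtree. All hold, so the decomposition is valid with width 3 − 1 = 2.

Yes; width 2.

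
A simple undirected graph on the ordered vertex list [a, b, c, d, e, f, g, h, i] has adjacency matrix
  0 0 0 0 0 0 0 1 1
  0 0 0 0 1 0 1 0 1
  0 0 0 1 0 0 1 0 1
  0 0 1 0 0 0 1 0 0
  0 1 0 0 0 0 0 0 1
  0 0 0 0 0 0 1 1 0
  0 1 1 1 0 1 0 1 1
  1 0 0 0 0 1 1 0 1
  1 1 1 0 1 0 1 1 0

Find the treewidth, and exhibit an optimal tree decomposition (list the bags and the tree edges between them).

Treewidth 2.
One optimal decomposition is:
Bags: B1 = {g, h, i}  B2 = {b, g, i}  B3 = {f, g, h}  B4 = {c, g, i}  B5 = {c, d, g}  B6 = {b, e, i}  B7 = {a, h, i}
Tree: B1–B2, B1–B3, B2–B4, B4–B5, B2–B6, B1–B7

Every bag has size at most 3, so the width is 3 − 1 = 2 and tw(G) ≤ 2. Conversely, {c, d, g} is a clique of size 3, and the vertices of any clique must share a bag in every tree decomposition; so some bag has ≥ 3 vertices and tw(G) ≥ 2. The upper and lower bounds meet at 2, so that is the treewidth.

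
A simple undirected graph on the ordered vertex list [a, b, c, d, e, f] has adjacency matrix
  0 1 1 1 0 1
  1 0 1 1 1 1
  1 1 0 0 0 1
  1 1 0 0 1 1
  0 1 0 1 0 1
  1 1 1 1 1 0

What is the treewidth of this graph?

3

A width-3 tree decomposition is:
Bags: B1 = {a, b, c, f}  B2 = {a, b, d, f}  B3 = {b, d, e, f}
Tree: B1–B2, B2–B3
The largest bag has 4 vertices, giving width 3; this decomposition certifies tw(G) ≤ 3. Conversely, {b, d, e, f} is a clique of size 4, and the vertices of any clique must share a bag in every tree decomposition; so some bag has ≥ 4 vertices and tw(G) ≥ 3. Therefore the treewidth is 3.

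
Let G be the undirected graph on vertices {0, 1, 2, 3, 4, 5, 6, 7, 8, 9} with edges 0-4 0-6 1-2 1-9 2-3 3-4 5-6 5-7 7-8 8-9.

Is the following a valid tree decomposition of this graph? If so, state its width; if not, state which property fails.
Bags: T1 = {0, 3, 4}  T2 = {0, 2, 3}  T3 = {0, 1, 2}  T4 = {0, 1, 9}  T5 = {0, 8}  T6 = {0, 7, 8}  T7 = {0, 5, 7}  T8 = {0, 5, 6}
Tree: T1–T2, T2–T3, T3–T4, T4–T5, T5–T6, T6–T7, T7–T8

A tree decomposition must satisfy three properties: every vertex lies in some bag; for every edge, both endpoints lie together in some bag; and for every vertex, the bags containing it form a connected subtree. Here edge (9,8) lies in no bag, so the decomposition is invalid.

No — edge (9,8) lies in no bag.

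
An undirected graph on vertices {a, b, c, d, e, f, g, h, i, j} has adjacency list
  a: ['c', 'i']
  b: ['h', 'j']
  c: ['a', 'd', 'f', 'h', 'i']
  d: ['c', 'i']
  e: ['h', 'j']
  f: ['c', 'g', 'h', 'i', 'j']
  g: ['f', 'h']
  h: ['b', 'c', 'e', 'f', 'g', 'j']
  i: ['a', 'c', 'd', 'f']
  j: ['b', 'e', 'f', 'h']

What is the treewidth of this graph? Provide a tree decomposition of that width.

Treewidth 2.
One such decomposition:
Bags: B1 = {f, h, j}  B2 = {c, f, h}  B3 = {c, f, i}  B4 = {f, g, h}  B5 = {b, h, j}  B6 = {a, c, i}  B7 = {e, h, j}  B8 = {c, d, i}
Tree: B1–B2, B2–B3, B1–B4, B1–B5, B3–B6, B1–B7, B6–B8

Every bag has size at most 3, so the width is 3 − 1 = 2 and tw(G) ≤ 2. On the other hand G contains the 3-clique {c, d, i}. A clique must lie in a single bag of any decomposition, so no decomposition can have width below 2. Combining the bounds, tw(G) = 2.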